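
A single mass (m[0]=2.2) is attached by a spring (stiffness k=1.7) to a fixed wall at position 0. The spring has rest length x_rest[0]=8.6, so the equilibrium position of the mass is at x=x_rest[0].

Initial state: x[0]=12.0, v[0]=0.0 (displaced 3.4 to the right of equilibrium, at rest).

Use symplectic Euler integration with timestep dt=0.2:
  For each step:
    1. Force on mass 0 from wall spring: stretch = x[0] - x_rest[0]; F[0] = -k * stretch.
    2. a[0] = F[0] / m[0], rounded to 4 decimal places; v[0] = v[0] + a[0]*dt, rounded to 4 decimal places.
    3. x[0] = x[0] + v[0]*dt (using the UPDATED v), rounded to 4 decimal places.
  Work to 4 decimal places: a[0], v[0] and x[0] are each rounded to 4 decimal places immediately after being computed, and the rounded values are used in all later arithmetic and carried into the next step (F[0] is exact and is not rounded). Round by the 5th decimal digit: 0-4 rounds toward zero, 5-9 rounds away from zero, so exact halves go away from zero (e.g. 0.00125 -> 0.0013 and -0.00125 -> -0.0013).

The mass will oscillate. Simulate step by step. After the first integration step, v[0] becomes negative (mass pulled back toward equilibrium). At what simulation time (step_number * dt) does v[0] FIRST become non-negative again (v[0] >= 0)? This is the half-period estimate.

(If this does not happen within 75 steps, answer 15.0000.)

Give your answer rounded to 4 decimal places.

Answer: 3.6000

Derivation:
Step 0: x=[12.0000] v=[0.0000]
Step 1: x=[11.8949] v=[-0.5255]
Step 2: x=[11.6880] v=[-1.0347]
Step 3: x=[11.3856] v=[-1.5119]
Step 4: x=[10.9971] v=[-1.9424]
Step 5: x=[10.5345] v=[-2.3129]
Step 6: x=[10.0121] v=[-2.6119]
Step 7: x=[9.4461] v=[-2.8301]
Step 8: x=[8.8539] v=[-2.9609]
Step 9: x=[8.2539] v=[-3.0001]
Step 10: x=[7.6646] v=[-2.9466]
Step 11: x=[7.1042] v=[-2.8020]
Step 12: x=[6.5900] v=[-2.5708]
Step 13: x=[6.1380] v=[-2.2602]
Step 14: x=[5.7621] v=[-1.8797]
Step 15: x=[5.4739] v=[-1.4411]
Step 16: x=[5.2823] v=[-0.9580]
Step 17: x=[5.1932] v=[-0.4453]
Step 18: x=[5.2094] v=[0.0812]
First v>=0 after going negative at step 18, time=3.6000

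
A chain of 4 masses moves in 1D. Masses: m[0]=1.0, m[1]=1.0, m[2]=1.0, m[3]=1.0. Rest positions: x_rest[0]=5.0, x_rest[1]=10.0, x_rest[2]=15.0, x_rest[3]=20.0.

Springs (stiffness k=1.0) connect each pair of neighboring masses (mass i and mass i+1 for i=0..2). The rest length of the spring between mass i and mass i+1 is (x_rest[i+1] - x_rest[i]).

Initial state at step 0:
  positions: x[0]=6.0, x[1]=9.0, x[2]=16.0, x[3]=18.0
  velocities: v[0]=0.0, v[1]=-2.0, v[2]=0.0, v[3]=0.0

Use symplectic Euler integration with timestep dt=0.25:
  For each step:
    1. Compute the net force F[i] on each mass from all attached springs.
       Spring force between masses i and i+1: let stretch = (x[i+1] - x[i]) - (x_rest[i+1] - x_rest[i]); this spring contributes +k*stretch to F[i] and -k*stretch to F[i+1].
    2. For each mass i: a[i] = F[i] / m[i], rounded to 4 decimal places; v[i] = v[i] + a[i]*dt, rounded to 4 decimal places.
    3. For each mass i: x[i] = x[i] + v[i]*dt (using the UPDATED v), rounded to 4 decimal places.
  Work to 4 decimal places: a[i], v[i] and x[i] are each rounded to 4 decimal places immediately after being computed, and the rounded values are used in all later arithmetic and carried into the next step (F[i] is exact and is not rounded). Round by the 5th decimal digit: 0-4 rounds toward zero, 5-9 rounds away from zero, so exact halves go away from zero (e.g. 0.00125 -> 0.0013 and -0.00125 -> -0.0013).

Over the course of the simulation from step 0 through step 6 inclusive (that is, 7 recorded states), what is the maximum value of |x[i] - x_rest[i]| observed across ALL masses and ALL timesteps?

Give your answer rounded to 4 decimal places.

Answer: 2.6760

Derivation:
Step 0: x=[6.0000 9.0000 16.0000 18.0000] v=[0.0000 -2.0000 0.0000 0.0000]
Step 1: x=[5.8750 8.7500 15.6875 18.1875] v=[-0.5000 -1.0000 -1.2500 0.7500]
Step 2: x=[5.6172 8.7539 15.0977 18.5313] v=[-1.0313 0.0156 -2.3594 1.3750]
Step 3: x=[5.2429 8.9583 14.3260 18.9730] v=[-1.4971 0.8174 -3.0870 1.7666]
Step 4: x=[4.7883 9.2659 13.5092 19.4367] v=[-1.8183 1.2305 -3.2672 1.8549]
Step 5: x=[4.3011 9.5589 12.7977 19.8425] v=[-1.9489 1.1719 -2.8462 1.6230]
Step 6: x=[3.8300 9.7257 12.3240 20.1205] v=[-1.8845 0.6672 -1.8947 1.1118]
Max displacement = 2.6760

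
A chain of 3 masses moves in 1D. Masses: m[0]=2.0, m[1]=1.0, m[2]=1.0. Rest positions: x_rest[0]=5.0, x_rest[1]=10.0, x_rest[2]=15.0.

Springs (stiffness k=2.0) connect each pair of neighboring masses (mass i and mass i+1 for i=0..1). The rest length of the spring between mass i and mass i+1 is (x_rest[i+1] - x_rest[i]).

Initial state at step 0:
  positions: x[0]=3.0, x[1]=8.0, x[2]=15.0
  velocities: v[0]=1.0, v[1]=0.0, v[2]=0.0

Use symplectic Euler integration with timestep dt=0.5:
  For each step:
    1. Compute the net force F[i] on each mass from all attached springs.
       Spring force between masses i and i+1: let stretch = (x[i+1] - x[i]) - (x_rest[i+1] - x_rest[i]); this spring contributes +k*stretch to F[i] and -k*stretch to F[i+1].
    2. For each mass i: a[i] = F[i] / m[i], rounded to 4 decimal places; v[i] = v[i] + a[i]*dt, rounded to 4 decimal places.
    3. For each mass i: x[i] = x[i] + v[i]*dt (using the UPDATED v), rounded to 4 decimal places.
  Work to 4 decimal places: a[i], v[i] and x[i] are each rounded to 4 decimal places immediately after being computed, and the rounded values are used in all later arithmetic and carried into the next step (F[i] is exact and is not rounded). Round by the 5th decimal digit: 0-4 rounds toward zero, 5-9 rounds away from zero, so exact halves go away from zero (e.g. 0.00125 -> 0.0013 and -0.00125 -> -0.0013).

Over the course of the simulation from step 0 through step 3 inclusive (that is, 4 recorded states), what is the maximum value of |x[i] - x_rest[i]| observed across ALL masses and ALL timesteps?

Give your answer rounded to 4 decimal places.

Step 0: x=[3.0000 8.0000 15.0000] v=[1.0000 0.0000 0.0000]
Step 1: x=[3.5000 9.0000 14.0000] v=[1.0000 2.0000 -2.0000]
Step 2: x=[4.1250 9.7500 13.0000] v=[1.2500 1.5000 -2.0000]
Step 3: x=[4.9063 9.3125 12.8750] v=[1.5625 -0.8750 -0.2500]
Max displacement = 2.1250

Answer: 2.1250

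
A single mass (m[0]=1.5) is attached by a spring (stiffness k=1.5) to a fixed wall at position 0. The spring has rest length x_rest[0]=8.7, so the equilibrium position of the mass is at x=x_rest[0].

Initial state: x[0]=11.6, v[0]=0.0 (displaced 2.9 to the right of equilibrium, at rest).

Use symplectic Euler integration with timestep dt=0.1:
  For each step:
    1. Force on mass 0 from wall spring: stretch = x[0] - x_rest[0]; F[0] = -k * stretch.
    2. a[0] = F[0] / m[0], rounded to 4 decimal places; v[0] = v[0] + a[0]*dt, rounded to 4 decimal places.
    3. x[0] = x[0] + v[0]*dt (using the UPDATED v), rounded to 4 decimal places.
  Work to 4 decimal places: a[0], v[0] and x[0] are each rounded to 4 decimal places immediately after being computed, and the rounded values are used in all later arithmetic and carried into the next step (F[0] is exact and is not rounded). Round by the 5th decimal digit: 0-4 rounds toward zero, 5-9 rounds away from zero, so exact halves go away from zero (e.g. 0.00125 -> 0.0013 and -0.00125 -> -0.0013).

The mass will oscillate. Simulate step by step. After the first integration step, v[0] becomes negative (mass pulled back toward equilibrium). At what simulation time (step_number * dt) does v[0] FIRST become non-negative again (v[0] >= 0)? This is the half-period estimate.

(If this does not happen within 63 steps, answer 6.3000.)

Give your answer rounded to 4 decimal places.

Answer: 3.2000

Derivation:
Step 0: x=[11.6000] v=[0.0000]
Step 1: x=[11.5710] v=[-0.2900]
Step 2: x=[11.5133] v=[-0.5771]
Step 3: x=[11.4275] v=[-0.8584]
Step 4: x=[11.3144] v=[-1.1312]
Step 5: x=[11.1751] v=[-1.3926]
Step 6: x=[11.0111] v=[-1.6401]
Step 7: x=[10.8240] v=[-1.8712]
Step 8: x=[10.6156] v=[-2.0836]
Step 9: x=[10.3881] v=[-2.2752]
Step 10: x=[10.1437] v=[-2.4440]
Step 11: x=[9.8849] v=[-2.5884]
Step 12: x=[9.6142] v=[-2.7069]
Step 13: x=[9.3344] v=[-2.7983]
Step 14: x=[9.0482] v=[-2.8617]
Step 15: x=[8.7586] v=[-2.8965]
Step 16: x=[8.4684] v=[-2.9024]
Step 17: x=[8.1805] v=[-2.8792]
Step 18: x=[7.8978] v=[-2.8273]
Step 19: x=[7.6231] v=[-2.7471]
Step 20: x=[7.3592] v=[-2.6394]
Step 21: x=[7.1087] v=[-2.5053]
Step 22: x=[6.8741] v=[-2.3462]
Step 23: x=[6.6577] v=[-2.1636]
Step 24: x=[6.4618] v=[-1.9594]
Step 25: x=[6.2882] v=[-1.7356]
Step 26: x=[6.1388] v=[-1.4944]
Step 27: x=[6.0150] v=[-1.2383]
Step 28: x=[5.9180] v=[-0.9698]
Step 29: x=[5.8488] v=[-0.6916]
Step 30: x=[5.8082] v=[-0.4065]
Step 31: x=[5.7965] v=[-0.1173]
Step 32: x=[5.8138] v=[0.1731]
First v>=0 after going negative at step 32, time=3.2000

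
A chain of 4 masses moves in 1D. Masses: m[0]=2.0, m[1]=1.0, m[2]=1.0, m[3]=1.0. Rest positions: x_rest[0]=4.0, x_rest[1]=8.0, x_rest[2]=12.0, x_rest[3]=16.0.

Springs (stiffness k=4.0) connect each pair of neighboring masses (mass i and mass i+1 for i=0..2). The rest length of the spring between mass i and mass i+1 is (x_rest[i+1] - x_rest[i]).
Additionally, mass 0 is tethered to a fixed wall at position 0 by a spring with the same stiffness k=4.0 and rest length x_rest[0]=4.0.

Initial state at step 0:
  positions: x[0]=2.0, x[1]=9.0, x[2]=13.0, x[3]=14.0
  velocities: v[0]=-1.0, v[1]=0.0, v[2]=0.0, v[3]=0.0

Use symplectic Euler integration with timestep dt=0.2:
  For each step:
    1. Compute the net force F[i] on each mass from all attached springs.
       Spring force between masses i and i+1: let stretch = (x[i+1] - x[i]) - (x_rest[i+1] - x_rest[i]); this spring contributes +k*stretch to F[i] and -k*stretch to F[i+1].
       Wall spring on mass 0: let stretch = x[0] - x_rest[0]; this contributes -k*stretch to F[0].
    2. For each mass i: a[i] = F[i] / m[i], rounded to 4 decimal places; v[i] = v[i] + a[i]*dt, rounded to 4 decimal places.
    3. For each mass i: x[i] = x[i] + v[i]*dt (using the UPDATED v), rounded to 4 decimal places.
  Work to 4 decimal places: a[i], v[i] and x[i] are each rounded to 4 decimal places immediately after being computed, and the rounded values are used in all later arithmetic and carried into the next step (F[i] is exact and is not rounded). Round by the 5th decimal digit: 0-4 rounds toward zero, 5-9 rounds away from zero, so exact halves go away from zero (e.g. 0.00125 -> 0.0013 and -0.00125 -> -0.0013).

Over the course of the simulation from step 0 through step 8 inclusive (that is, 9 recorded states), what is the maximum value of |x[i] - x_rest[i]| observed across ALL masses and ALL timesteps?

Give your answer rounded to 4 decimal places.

Answer: 2.6026

Derivation:
Step 0: x=[2.0000 9.0000 13.0000 14.0000] v=[-1.0000 0.0000 0.0000 0.0000]
Step 1: x=[2.2000 8.5200 12.5200 14.4800] v=[1.0000 -2.4000 -2.4000 2.4000]
Step 2: x=[2.7296 7.6688 11.7136 15.2864] v=[2.6480 -4.2560 -4.0320 4.0320]
Step 3: x=[3.4360 6.6745 10.8317 16.1612] v=[3.5318 -4.9715 -4.4096 4.3738]
Step 4: x=[4.1266 5.8272 10.1373 16.8232] v=[3.4528 -4.2365 -3.4718 3.3102]
Step 5: x=[4.6231 5.3974 9.8231 17.0555] v=[2.4824 -2.1489 -1.5712 1.1615]
Step 6: x=[4.8117 5.5518 9.9579 16.7706] v=[0.9429 0.7722 0.6742 -1.4244]
Step 7: x=[4.6746 6.2928 10.4778 16.0357] v=[-0.6857 3.7050 2.5995 -3.6746]
Step 8: x=[4.2929 7.4445 11.2174 15.0515] v=[-1.9083 5.7584 3.6978 -4.9209]
Max displacement = 2.6026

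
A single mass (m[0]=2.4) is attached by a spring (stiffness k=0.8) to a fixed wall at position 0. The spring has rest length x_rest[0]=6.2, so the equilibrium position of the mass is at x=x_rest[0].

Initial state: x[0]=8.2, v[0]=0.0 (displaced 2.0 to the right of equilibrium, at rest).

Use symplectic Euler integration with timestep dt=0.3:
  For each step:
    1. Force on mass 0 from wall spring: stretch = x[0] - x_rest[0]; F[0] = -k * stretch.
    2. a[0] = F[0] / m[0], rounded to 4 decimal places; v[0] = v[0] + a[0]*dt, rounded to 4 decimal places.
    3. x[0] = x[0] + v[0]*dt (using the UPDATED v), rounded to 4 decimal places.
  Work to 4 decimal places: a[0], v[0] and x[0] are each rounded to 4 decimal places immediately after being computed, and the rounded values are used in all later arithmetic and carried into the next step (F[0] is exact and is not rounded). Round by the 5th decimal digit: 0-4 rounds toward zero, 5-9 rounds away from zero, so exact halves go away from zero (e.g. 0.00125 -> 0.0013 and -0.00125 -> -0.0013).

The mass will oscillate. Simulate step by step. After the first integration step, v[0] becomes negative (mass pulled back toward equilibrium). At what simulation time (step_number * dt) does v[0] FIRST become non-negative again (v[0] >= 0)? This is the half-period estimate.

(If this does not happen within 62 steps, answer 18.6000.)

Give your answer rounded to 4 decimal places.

Step 0: x=[8.2000] v=[0.0000]
Step 1: x=[8.1400] v=[-0.2000]
Step 2: x=[8.0218] v=[-0.3940]
Step 3: x=[7.8489] v=[-0.5762]
Step 4: x=[7.6266] v=[-0.7411]
Step 5: x=[7.3615] v=[-0.8838]
Step 6: x=[7.0615] v=[-1.0000]
Step 7: x=[6.7356] v=[-1.0862]
Step 8: x=[6.3937] v=[-1.1398]
Step 9: x=[6.0459] v=[-1.1592]
Step 10: x=[5.7028] v=[-1.1438]
Step 11: x=[5.3746] v=[-1.0941]
Step 12: x=[5.0711] v=[-1.0116]
Step 13: x=[4.8015] v=[-0.8987]
Step 14: x=[4.5739] v=[-0.7588]
Step 15: x=[4.3950] v=[-0.5962]
Step 16: x=[4.2703] v=[-0.4157]
Step 17: x=[4.2035] v=[-0.2227]
Step 18: x=[4.1966] v=[-0.0231]
Step 19: x=[4.2498] v=[0.1772]
First v>=0 after going negative at step 19, time=5.7000

Answer: 5.7000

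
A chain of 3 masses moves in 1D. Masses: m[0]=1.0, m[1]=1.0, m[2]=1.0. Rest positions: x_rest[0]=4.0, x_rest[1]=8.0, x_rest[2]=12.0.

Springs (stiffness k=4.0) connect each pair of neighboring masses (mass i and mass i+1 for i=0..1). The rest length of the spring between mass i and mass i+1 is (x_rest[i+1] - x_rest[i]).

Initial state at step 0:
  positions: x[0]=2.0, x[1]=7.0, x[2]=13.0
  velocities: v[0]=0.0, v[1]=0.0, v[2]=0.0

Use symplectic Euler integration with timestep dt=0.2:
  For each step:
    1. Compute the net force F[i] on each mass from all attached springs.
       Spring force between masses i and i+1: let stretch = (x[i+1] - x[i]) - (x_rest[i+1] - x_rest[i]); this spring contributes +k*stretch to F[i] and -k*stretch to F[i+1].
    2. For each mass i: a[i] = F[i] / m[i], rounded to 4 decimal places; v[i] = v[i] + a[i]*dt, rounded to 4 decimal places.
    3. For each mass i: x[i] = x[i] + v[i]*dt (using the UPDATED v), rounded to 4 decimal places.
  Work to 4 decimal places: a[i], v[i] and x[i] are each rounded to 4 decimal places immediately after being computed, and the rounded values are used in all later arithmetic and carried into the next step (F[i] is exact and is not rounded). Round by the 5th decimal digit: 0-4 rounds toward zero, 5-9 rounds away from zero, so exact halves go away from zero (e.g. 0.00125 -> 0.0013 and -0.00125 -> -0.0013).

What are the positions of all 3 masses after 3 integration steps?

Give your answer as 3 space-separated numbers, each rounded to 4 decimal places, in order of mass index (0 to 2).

Step 0: x=[2.0000 7.0000 13.0000] v=[0.0000 0.0000 0.0000]
Step 1: x=[2.1600 7.1600 12.6800] v=[0.8000 0.8000 -1.6000]
Step 2: x=[2.4800 7.4032 12.1168] v=[1.6000 1.2160 -2.8160]
Step 3: x=[2.9477 7.6129 11.4394] v=[2.3386 1.0483 -3.3869]

Answer: 2.9477 7.6129 11.4394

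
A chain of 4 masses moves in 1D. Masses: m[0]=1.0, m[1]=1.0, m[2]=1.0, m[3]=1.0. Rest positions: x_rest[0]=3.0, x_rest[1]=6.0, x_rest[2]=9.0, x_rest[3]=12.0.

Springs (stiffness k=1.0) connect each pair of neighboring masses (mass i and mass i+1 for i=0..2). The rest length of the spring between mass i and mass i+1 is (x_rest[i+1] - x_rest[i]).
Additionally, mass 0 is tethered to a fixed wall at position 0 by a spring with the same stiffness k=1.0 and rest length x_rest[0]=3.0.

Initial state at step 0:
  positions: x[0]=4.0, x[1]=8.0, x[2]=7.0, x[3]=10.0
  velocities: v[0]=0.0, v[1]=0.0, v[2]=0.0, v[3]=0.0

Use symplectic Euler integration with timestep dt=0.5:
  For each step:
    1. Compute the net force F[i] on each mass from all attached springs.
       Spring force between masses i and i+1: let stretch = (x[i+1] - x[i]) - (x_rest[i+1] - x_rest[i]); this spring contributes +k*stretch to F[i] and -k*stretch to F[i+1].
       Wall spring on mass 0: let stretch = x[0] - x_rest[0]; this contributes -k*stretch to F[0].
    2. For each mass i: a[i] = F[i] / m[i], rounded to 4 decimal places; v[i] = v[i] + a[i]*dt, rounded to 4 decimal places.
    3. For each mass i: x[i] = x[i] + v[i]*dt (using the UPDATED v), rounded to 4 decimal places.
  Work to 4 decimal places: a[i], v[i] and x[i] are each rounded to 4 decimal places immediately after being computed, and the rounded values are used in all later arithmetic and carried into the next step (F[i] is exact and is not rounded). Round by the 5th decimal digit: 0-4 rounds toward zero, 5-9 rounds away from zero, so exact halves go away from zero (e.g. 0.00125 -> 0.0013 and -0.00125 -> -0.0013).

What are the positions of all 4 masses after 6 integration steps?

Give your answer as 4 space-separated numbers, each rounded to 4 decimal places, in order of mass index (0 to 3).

Answer: 0.5320 5.1693 7.5052 13.8124

Derivation:
Step 0: x=[4.0000 8.0000 7.0000 10.0000] v=[0.0000 0.0000 0.0000 0.0000]
Step 1: x=[4.0000 6.7500 8.0000 10.0000] v=[0.0000 -2.5000 2.0000 0.0000]
Step 2: x=[3.6875 5.1250 9.1875 10.2500] v=[-0.6250 -3.2500 2.3750 0.5000]
Step 3: x=[2.8125 4.1563 9.6250 10.9844] v=[-1.7500 -1.9375 0.8750 1.4688]
Step 4: x=[1.5703 4.2188 9.0352 12.1290] v=[-2.4844 0.1250 -1.1797 2.2891]
Step 5: x=[0.5977 4.8233 8.0147 13.2501] v=[-1.9453 1.2090 -2.0410 2.2422]
Step 6: x=[0.5320 5.1693 7.5052 13.8124] v=[-0.1314 0.6919 -1.0190 1.1245]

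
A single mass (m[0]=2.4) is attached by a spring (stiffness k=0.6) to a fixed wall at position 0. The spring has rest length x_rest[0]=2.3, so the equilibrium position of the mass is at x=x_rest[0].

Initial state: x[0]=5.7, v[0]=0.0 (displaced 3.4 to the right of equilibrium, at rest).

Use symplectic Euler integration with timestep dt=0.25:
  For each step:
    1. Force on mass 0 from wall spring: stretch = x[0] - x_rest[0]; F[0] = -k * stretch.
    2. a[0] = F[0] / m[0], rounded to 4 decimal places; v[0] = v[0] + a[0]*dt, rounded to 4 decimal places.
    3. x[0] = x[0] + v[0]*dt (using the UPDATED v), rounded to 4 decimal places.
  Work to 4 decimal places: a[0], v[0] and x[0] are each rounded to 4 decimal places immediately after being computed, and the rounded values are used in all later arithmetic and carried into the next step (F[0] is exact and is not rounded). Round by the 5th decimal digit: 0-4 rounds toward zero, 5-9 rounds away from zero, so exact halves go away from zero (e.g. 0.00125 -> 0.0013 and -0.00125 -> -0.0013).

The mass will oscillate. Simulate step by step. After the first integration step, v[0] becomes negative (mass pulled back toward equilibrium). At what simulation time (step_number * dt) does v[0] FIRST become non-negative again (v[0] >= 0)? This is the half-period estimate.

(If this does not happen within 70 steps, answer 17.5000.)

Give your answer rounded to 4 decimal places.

Step 0: x=[5.7000] v=[0.0000]
Step 1: x=[5.6469] v=[-0.2125]
Step 2: x=[5.5415] v=[-0.4217]
Step 3: x=[5.3854] v=[-0.6243]
Step 4: x=[5.1811] v=[-0.8172]
Step 5: x=[4.9318] v=[-0.9973]
Step 6: x=[4.6414] v=[-1.1618]
Step 7: x=[4.3144] v=[-1.3082]
Step 8: x=[3.9559] v=[-1.4341]
Step 9: x=[3.5715] v=[-1.5376]
Step 10: x=[3.1672] v=[-1.6171]
Step 11: x=[2.7494] v=[-1.6713]
Step 12: x=[2.3246] v=[-1.6994]
Step 13: x=[1.8994] v=[-1.7010]
Step 14: x=[1.4804] v=[-1.6760]
Step 15: x=[1.0742] v=[-1.6248]
Step 16: x=[0.6872] v=[-1.5482]
Step 17: x=[0.3254] v=[-1.4474]
Step 18: x=[-0.0056] v=[-1.3240]
Step 19: x=[-0.3006] v=[-1.1799]
Step 20: x=[-0.5550] v=[-1.0174]
Step 21: x=[-0.7648] v=[-0.8390]
Step 22: x=[-0.9267] v=[-0.6475]
Step 23: x=[-1.0382] v=[-0.4458]
Step 24: x=[-1.0975] v=[-0.2372]
Step 25: x=[-1.1037] v=[-0.0249]
Step 26: x=[-1.0568] v=[0.1878]
First v>=0 after going negative at step 26, time=6.5000

Answer: 6.5000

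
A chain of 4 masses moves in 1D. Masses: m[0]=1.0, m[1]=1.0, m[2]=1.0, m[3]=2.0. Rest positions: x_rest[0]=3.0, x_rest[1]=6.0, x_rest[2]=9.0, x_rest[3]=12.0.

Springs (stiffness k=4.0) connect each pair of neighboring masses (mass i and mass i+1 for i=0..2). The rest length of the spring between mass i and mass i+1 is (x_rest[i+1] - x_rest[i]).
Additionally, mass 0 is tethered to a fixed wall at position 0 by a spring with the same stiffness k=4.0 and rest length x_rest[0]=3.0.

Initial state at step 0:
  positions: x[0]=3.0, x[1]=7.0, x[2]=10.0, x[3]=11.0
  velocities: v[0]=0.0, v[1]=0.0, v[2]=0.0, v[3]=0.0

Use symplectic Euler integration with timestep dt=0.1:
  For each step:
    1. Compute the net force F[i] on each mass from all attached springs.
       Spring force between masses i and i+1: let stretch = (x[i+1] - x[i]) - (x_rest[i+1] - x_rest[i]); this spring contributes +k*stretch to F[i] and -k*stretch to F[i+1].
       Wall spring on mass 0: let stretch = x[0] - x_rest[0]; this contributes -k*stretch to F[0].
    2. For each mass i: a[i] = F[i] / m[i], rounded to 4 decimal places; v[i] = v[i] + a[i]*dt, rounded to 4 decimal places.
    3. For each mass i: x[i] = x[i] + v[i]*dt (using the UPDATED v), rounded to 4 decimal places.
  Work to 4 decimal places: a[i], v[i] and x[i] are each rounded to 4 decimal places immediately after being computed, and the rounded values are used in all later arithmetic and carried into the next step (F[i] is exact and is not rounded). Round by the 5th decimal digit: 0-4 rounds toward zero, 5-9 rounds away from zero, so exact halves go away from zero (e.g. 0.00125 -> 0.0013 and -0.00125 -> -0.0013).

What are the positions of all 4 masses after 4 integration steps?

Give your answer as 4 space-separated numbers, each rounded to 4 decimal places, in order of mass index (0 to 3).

Step 0: x=[3.0000 7.0000 10.0000 11.0000] v=[0.0000 0.0000 0.0000 0.0000]
Step 1: x=[3.0400 6.9600 9.9200 11.0400] v=[0.4000 -0.4000 -0.8000 0.4000]
Step 2: x=[3.1152 6.8816 9.7664 11.1176] v=[0.7520 -0.7840 -1.5360 0.7760]
Step 3: x=[3.2165 6.7679 9.5515 11.2282] v=[1.0125 -1.1366 -2.1494 1.1058]
Step 4: x=[3.3312 6.6235 9.2923 11.3653] v=[1.1465 -1.4437 -2.5922 1.3705]

Answer: 3.3312 6.6235 9.2923 11.3653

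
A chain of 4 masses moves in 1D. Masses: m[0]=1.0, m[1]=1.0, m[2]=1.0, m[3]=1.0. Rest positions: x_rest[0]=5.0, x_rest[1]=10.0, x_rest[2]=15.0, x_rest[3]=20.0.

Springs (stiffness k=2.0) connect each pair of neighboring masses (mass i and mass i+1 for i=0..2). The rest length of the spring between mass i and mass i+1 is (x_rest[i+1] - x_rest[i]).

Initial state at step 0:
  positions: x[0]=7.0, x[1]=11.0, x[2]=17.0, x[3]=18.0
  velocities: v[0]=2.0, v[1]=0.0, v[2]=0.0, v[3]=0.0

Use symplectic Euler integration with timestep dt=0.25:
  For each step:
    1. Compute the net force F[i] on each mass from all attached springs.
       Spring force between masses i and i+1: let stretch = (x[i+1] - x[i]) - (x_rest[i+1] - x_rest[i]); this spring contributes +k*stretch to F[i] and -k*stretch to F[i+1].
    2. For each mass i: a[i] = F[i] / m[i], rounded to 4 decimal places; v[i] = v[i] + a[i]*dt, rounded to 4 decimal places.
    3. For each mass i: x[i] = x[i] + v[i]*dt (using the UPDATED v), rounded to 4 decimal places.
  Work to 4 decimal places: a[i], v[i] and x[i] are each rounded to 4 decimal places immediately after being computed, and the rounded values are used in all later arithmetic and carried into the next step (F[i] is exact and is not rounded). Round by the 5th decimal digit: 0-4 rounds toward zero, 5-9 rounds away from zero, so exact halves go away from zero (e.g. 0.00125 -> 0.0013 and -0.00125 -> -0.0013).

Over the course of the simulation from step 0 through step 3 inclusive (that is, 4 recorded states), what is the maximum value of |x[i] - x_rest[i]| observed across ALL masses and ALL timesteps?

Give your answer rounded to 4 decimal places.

Answer: 2.7247

Derivation:
Step 0: x=[7.0000 11.0000 17.0000 18.0000] v=[2.0000 0.0000 0.0000 0.0000]
Step 1: x=[7.3750 11.2500 16.3750 18.5000] v=[1.5000 1.0000 -2.5000 2.0000]
Step 2: x=[7.6094 11.6563 15.3750 19.3594] v=[0.9375 1.6250 -4.0000 3.4375]
Step 3: x=[7.7247 12.0215 14.4082 20.3457] v=[0.4610 1.4609 -3.8672 3.9453]
Max displacement = 2.7247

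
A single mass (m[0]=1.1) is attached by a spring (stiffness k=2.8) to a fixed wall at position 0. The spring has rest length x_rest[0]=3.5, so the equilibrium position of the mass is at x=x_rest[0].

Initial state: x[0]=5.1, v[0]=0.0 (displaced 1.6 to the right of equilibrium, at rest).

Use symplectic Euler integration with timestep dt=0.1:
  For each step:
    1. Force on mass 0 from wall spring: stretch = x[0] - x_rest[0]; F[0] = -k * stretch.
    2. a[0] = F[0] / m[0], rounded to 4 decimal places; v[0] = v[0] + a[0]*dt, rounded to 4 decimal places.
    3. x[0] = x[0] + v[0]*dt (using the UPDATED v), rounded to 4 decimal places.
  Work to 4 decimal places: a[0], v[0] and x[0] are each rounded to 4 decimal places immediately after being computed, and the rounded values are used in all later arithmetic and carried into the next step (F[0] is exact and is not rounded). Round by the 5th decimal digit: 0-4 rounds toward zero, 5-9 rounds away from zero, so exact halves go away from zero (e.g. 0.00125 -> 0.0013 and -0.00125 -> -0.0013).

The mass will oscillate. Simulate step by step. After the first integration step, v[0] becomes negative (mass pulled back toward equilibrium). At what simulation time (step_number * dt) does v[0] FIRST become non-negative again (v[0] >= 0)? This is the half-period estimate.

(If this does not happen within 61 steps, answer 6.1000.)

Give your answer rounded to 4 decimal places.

Answer: 2.0000

Derivation:
Step 0: x=[5.1000] v=[0.0000]
Step 1: x=[5.0593] v=[-0.4073]
Step 2: x=[4.9789] v=[-0.8042]
Step 3: x=[4.8608] v=[-1.1807]
Step 4: x=[4.7081] v=[-1.5271]
Step 5: x=[4.5246] v=[-1.8346]
Step 6: x=[4.3151] v=[-2.0954]
Step 7: x=[4.0848] v=[-2.3029]
Step 8: x=[3.8396] v=[-2.4518]
Step 9: x=[3.5858] v=[-2.5382]
Step 10: x=[3.3298] v=[-2.5600]
Step 11: x=[3.0781] v=[-2.5167]
Step 12: x=[2.8372] v=[-2.4093]
Step 13: x=[2.6131] v=[-2.2406]
Step 14: x=[2.4116] v=[-2.0148]
Step 15: x=[2.2378] v=[-1.7378]
Step 16: x=[2.0962] v=[-1.4165]
Step 17: x=[1.9903] v=[-1.0592]
Step 18: x=[1.9228] v=[-0.6749]
Step 19: x=[1.8955] v=[-0.2734]
Step 20: x=[1.9090] v=[0.1350]
First v>=0 after going negative at step 20, time=2.0000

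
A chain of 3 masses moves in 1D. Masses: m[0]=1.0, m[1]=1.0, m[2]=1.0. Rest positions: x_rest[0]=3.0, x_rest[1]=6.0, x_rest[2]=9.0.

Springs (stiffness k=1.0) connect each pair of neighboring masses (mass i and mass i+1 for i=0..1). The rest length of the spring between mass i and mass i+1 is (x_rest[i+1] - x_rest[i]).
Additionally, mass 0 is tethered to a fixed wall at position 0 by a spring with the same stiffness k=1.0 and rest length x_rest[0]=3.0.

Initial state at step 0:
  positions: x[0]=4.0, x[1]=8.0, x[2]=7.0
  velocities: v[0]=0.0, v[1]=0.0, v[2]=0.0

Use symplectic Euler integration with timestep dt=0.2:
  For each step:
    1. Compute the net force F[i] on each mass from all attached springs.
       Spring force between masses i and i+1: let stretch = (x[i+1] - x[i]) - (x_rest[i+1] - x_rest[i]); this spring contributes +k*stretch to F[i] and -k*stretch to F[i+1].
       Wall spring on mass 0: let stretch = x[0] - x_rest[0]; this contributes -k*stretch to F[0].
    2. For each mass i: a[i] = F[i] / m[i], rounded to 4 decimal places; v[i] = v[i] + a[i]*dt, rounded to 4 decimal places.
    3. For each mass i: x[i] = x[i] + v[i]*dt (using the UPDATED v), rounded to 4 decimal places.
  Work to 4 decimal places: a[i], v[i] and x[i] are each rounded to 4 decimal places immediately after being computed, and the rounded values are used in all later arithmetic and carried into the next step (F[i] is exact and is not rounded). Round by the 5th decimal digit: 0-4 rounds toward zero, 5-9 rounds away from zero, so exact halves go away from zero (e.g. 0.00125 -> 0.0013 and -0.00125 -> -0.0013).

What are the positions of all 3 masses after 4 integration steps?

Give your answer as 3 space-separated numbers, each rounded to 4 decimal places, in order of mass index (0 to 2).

Step 0: x=[4.0000 8.0000 7.0000] v=[0.0000 0.0000 0.0000]
Step 1: x=[4.0000 7.8000 7.1600] v=[0.0000 -1.0000 0.8000]
Step 2: x=[3.9920 7.4224 7.4656] v=[-0.0400 -1.8880 1.5280]
Step 3: x=[3.9615 6.9093 7.8895] v=[-0.1523 -2.5654 2.1194]
Step 4: x=[3.8905 6.3175 8.3942] v=[-0.3550 -2.9589 2.5234]

Answer: 3.8905 6.3175 8.3942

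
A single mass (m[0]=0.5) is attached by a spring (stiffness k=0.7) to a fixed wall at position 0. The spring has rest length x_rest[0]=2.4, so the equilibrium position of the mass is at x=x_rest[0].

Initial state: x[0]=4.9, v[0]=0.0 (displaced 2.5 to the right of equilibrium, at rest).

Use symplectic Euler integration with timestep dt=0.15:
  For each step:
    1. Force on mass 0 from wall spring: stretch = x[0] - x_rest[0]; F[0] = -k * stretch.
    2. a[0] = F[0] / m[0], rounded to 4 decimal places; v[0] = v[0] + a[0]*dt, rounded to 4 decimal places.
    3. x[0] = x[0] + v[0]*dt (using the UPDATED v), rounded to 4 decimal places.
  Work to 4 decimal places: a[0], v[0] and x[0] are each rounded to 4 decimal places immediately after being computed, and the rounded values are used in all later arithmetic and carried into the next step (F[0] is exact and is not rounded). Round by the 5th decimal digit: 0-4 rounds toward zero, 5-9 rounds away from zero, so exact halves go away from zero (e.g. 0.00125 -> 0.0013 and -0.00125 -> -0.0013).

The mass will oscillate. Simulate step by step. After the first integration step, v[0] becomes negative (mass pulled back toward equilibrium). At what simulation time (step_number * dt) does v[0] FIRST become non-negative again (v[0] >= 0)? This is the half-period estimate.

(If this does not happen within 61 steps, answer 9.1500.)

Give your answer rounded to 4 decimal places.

Answer: 2.7000

Derivation:
Step 0: x=[4.9000] v=[0.0000]
Step 1: x=[4.8213] v=[-0.5250]
Step 2: x=[4.6663] v=[-1.0335]
Step 3: x=[4.4399] v=[-1.5094]
Step 4: x=[4.1492] v=[-1.9378]
Step 5: x=[3.8034] v=[-2.3051]
Step 6: x=[3.4134] v=[-2.5998]
Step 7: x=[2.9915] v=[-2.8126]
Step 8: x=[2.5510] v=[-2.9368]
Step 9: x=[2.1057] v=[-2.9685]
Step 10: x=[1.6697] v=[-2.9067]
Step 11: x=[1.2567] v=[-2.7533]
Step 12: x=[0.8797] v=[-2.5132]
Step 13: x=[0.5506] v=[-2.1939]
Step 14: x=[0.2798] v=[-1.8055]
Step 15: x=[0.0758] v=[-1.3603]
Step 16: x=[-0.0550] v=[-0.8722]
Step 17: x=[-0.1085] v=[-0.3567]
Step 18: x=[-0.0830] v=[0.1701]
First v>=0 after going negative at step 18, time=2.7000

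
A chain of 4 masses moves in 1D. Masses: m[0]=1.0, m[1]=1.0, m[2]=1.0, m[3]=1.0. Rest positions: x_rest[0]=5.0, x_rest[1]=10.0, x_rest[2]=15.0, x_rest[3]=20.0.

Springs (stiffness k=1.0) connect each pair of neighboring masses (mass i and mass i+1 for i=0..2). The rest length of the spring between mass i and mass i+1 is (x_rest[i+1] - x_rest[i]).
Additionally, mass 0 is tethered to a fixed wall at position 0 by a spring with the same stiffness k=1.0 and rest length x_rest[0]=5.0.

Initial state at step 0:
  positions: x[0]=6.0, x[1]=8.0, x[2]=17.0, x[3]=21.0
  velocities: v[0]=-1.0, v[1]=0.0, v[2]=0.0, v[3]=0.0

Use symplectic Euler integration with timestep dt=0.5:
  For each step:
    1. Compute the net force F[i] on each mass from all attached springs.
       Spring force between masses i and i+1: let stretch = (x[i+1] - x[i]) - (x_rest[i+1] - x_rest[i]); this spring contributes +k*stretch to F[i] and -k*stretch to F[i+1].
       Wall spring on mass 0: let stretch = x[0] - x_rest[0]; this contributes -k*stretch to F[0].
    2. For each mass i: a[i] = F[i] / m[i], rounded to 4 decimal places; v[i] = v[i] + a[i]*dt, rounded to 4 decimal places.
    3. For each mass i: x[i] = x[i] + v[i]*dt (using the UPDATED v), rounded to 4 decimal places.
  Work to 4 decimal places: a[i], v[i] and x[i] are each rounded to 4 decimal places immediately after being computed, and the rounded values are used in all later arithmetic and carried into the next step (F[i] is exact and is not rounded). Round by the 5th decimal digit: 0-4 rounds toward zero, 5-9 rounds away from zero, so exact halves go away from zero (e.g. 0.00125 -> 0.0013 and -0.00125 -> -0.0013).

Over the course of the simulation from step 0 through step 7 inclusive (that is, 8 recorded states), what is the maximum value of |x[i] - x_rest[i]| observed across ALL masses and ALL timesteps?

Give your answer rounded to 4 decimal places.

Answer: 2.3766

Derivation:
Step 0: x=[6.0000 8.0000 17.0000 21.0000] v=[-1.0000 0.0000 0.0000 0.0000]
Step 1: x=[4.5000 9.7500 15.7500 21.2500] v=[-3.0000 3.5000 -2.5000 0.5000]
Step 2: x=[3.1875 11.6875 14.3750 21.3750] v=[-2.6250 3.8750 -2.7500 0.2500]
Step 3: x=[3.2032 12.1719 14.0781 21.0000] v=[0.0313 0.9688 -0.5938 -0.7500]
Step 4: x=[4.6603 10.8907 15.0352 20.1445] v=[2.9141 -2.5625 1.9141 -1.7110]
Step 5: x=[6.5099 9.0880 16.2335 19.2617] v=[3.6992 -3.6055 2.3965 -1.7657]
Step 6: x=[7.3766 8.4271 16.4025 18.8718] v=[1.7333 -1.3218 0.3379 -0.7798]
Step 7: x=[6.6617 9.4975 15.1949 19.1146] v=[-1.4298 2.1407 -2.4152 0.4856]
Max displacement = 2.3766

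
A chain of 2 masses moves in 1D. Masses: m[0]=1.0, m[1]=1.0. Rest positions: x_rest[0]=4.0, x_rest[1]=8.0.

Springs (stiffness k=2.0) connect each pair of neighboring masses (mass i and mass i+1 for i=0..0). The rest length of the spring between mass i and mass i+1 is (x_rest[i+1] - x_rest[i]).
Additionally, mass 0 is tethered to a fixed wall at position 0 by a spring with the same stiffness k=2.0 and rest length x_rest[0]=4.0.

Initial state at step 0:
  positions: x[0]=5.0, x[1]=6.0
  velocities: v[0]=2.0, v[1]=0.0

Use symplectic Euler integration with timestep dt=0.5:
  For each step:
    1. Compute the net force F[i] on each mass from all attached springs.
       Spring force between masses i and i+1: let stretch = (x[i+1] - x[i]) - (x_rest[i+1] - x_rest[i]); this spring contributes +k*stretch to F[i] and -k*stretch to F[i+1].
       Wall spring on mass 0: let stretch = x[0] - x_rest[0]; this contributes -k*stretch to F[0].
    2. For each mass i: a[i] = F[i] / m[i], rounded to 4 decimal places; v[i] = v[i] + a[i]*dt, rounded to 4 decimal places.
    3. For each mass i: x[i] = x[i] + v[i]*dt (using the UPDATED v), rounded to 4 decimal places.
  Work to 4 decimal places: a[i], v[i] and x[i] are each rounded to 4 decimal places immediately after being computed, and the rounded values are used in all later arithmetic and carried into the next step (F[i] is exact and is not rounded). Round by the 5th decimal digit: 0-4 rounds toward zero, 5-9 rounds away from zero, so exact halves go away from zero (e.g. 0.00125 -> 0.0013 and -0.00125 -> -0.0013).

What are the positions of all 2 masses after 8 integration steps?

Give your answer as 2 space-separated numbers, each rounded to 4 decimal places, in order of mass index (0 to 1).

Answer: 2.8555 9.3321

Derivation:
Step 0: x=[5.0000 6.0000] v=[2.0000 0.0000]
Step 1: x=[4.0000 7.5000] v=[-2.0000 3.0000]
Step 2: x=[2.7500 9.2500] v=[-2.5000 3.5000]
Step 3: x=[3.3750 9.7500] v=[1.2500 1.0000]
Step 4: x=[5.5000 9.0625] v=[4.2500 -1.3750]
Step 5: x=[6.6563 8.5938] v=[2.3125 -0.9375]
Step 6: x=[5.4532 9.1563] v=[-2.4063 1.1250]
Step 7: x=[3.3750 9.8673] v=[-4.1564 1.4219]
Step 8: x=[2.8555 9.3321] v=[-1.0391 -1.0704]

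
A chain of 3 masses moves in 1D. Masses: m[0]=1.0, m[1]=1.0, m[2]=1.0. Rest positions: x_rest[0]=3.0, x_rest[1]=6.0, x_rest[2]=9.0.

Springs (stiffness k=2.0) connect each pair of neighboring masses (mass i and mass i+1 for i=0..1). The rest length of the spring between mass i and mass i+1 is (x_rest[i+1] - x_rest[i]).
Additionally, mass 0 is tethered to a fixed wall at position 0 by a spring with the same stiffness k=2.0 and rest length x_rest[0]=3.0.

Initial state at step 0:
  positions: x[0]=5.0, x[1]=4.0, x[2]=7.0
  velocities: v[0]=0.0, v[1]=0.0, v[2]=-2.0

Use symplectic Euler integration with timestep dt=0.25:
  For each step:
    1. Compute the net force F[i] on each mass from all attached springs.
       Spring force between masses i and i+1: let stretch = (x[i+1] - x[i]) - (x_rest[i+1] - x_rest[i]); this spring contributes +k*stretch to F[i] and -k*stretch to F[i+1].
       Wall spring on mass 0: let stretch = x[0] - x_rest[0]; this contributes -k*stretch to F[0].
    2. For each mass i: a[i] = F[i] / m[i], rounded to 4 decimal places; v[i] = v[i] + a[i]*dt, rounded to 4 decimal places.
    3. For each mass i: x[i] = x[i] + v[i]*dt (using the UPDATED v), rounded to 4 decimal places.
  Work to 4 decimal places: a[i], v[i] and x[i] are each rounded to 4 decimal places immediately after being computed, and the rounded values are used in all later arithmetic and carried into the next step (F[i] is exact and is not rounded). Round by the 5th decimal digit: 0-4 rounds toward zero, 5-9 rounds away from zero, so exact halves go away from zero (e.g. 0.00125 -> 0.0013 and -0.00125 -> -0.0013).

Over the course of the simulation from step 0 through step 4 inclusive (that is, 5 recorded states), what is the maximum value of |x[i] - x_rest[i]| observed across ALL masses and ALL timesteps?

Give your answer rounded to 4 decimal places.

Step 0: x=[5.0000 4.0000 7.0000] v=[0.0000 0.0000 -2.0000]
Step 1: x=[4.2500 4.5000 6.5000] v=[-3.0000 2.0000 -2.0000]
Step 2: x=[3.0000 5.2188 6.1250] v=[-5.0000 2.8750 -1.5000]
Step 3: x=[1.6524 5.7735 6.0117] v=[-5.3906 2.2187 -0.4531]
Step 4: x=[0.6133 5.8428 6.2437] v=[-4.1563 0.2773 0.9278]
Max displacement = 2.9883

Answer: 2.9883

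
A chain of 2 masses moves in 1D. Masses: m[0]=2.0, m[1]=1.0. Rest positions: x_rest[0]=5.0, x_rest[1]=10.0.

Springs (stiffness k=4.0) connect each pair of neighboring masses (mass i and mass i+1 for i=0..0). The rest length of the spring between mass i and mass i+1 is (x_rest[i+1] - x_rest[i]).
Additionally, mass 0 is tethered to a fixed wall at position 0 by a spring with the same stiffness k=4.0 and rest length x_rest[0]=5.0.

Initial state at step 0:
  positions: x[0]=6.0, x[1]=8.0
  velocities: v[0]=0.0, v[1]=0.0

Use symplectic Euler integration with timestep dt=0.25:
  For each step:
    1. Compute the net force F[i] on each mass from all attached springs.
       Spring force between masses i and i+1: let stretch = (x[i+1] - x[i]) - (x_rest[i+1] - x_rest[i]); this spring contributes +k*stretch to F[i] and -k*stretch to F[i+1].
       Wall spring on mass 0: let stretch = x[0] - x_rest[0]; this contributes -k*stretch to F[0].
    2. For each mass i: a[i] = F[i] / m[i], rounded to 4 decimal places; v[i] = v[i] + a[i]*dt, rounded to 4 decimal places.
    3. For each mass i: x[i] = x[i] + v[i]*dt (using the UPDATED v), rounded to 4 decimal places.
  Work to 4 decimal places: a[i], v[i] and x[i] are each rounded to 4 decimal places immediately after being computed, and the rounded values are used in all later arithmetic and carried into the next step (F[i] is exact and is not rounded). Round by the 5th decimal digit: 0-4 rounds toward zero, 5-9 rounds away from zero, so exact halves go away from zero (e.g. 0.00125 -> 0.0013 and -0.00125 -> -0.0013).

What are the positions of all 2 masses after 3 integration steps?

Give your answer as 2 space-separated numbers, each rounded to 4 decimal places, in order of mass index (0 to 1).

Step 0: x=[6.0000 8.0000] v=[0.0000 0.0000]
Step 1: x=[5.5000 8.7500] v=[-2.0000 3.0000]
Step 2: x=[4.7188 9.9375] v=[-3.1250 4.7500]
Step 3: x=[4.0000 11.0703] v=[-2.8751 4.5313]

Answer: 4.0000 11.0703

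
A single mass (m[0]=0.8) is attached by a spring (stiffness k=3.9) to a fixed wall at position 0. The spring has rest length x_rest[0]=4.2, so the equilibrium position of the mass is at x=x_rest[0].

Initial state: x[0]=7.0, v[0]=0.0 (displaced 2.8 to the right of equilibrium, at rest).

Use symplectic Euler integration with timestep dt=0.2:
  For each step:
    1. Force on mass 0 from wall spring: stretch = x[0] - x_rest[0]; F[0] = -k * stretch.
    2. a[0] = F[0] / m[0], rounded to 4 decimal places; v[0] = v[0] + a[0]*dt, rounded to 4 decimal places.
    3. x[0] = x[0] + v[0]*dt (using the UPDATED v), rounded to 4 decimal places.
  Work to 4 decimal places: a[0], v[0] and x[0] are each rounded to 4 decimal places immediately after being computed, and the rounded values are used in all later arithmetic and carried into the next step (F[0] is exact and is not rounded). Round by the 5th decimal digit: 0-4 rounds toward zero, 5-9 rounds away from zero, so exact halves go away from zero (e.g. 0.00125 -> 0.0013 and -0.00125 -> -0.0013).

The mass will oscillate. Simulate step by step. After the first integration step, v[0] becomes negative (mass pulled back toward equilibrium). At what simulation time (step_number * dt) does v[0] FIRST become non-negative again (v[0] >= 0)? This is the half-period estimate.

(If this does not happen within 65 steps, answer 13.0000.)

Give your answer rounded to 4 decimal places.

Step 0: x=[7.0000] v=[0.0000]
Step 1: x=[6.4540] v=[-2.7300]
Step 2: x=[5.4685] v=[-4.9277]
Step 3: x=[4.2356] v=[-6.1645]
Step 4: x=[2.9958] v=[-6.1992]
Step 5: x=[1.9908] v=[-5.0251]
Step 6: x=[1.4166] v=[-2.8711]
Step 7: x=[1.3851] v=[-0.1573]
Step 8: x=[1.9025] v=[2.5872]
First v>=0 after going negative at step 8, time=1.6000

Answer: 1.6000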